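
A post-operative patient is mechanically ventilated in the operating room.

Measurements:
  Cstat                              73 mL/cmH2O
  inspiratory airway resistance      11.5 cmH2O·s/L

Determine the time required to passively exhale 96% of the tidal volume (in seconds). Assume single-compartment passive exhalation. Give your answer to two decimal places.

τ = R × C = 11.5 × 73 mL/cmH2O = 11.5 × 0.073 L/cmH2O = 0.8395 s.
Exhaled fraction f = 1 − e^(−t/τ) → t = −τ·ln(1 − f) = −0.8395·ln(0.04) = 2.702 s.

2.70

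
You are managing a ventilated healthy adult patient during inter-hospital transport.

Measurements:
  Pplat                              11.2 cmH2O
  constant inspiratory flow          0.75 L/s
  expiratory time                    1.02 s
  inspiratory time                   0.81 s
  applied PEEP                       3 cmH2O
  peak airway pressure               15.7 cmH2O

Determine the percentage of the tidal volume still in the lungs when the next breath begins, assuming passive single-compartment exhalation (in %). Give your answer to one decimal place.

10.1

Vt = flow × Ti = 0.75 L/s × 0.81 s × 1000 mL/L = 607.5 mL.
R = (PIP − Pplat)/V̇ = (15.7 − 11.2) / 0.75 = 4.5/0.75 = 6.0 cmH2O·s/L.
C = Vt/(Pplat − PEEP) = 607.5 / (11.2 − 3) = 607.5/8.2 = 74.085 mL/cmH2O.
τ = R × C = 6.0 × 0.07409 L/cmH2O = 0.4445 s.
Fraction remaining at end-expiration = e^(−Te/τ) = e^(−1.02/0.4445) = 0.1008 → 10.08%.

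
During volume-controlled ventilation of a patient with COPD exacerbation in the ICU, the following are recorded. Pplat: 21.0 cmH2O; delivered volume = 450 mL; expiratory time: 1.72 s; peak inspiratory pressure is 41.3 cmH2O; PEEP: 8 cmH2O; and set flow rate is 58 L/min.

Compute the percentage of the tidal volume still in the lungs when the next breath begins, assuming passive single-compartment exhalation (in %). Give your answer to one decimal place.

9.4

Flow: 58 L/min ÷ 60 = 0.9667 L/s.
R = (PIP − Pplat)/V̇ = (41.3 − 21.0) / 0.9667 = 20.3/0.9667 = 20.999 cmH2O·s/L.
C = Vt/(Pplat − PEEP) = 450.0 / (21.0 − 8) = 450.0/13.0 = 34.615 mL/cmH2O.
τ = R × C = 20.999 × 0.03462 L/cmH2O = 0.727 s.
Fraction remaining at end-expiration = e^(−Te/τ) = e^(−1.72/0.727) = 0.09387 → 9.387%.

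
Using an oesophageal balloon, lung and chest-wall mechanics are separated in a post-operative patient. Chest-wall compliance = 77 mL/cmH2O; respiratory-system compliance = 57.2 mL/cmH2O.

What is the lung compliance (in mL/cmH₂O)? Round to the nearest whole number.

1/CL = 1/Crs − 1/Ccw.
1/CL = 1/57.2 − 1/77 = 0.004496.
CL = 222.42 mL/cmH2O.

222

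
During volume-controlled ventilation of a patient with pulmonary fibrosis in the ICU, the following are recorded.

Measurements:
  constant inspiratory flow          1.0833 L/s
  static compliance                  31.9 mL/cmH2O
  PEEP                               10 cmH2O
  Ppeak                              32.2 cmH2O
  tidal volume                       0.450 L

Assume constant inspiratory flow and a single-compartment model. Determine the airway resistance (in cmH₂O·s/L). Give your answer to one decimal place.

7.5

Equation of motion (constant flow): PIP = Vt/C + R·V̇ + PEEP.
R·V̇ = PIP − Vt/C − PEEP = 32.2 − 450/31.9 − 10 = 32.2 − 14.107 − 10 = 8.093 cmH2O.
R = 8.093 / 1.0833 = 7.471 cmH2O·s/L.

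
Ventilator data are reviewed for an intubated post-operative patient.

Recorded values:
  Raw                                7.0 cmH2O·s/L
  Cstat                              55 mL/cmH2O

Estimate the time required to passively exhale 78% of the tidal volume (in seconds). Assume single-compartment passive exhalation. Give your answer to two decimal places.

τ = R × C = 7.0 × 55 mL/cmH2O = 7.0 × 0.055 L/cmH2O = 0.385 s.
Exhaled fraction f = 1 − e^(−t/τ) → t = −τ·ln(1 − f) = −0.385·ln(0.22) = 0.5829 s.

0.58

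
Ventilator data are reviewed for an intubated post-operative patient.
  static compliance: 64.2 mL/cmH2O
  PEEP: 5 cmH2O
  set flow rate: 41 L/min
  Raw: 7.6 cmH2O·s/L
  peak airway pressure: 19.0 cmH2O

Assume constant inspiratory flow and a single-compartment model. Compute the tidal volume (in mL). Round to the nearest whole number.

Flow: 41 L/min ÷ 60 = 0.6833 L/s.
Equation of motion (constant flow): PIP = Vt/C + R·V̇ + PEEP.
Vt/C = PIP − R·V̇ − PEEP = 19.0 − 5.193 − 5 = 8.807 cmH2O.
Vt = C × 8.807 = 64.2 × 8.807 = 565.41 mL.

565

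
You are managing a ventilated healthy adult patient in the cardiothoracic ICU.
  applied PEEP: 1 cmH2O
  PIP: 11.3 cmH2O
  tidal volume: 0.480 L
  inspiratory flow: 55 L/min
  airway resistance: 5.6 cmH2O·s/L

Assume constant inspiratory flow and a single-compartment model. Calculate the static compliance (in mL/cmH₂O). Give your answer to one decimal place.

Flow: 55 L/min ÷ 60 = 0.9167 L/s.
Equation of motion (constant flow): PIP = Vt/C + R·V̇ + PEEP.
Vt/C = PIP − R·V̇ − PEEP = 11.3 − 5.6×0.9167 − 1 = 11.3 − 5.134 − 1 = 5.166 cmH2O.
C = Vt / 5.166 = 480 / 5.166 = 92.915 mL/cmH2O.

92.9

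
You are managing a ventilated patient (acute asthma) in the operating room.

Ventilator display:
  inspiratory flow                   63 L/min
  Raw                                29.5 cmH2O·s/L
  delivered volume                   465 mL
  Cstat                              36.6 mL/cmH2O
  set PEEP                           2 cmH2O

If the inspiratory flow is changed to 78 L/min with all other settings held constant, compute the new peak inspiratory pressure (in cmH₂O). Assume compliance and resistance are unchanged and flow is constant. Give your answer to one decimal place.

Flow: 63 L/min ÷ 60 = 1.05 L/s.
New flow: 78 L/min ÷ 60 = 1.3 L/s.
PIP = Vt/C + R·V̇ + PEEP (constant-flow equation of motion).
Only the resistive term changes: ΔPIP = R × ΔV̇ = 29.5 × (1.3 − 1.05) = 29.5 × 0.25 = 7.375 cmH2O.
Original PIP = 465/36.6 + 29.5×1.05 + 2 = 45.68 cmH2O; new PIP = 45.68 + (7.375) = 53.055 cmH2O.

53.1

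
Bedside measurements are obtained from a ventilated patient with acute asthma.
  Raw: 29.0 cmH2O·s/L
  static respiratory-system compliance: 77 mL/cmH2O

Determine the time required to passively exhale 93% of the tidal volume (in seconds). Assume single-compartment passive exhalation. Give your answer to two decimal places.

τ = R × C = 29.0 × 77 mL/cmH2O = 29.0 × 0.077 L/cmH2O = 2.233 s.
Exhaled fraction f = 1 − e^(−t/τ) → t = −τ·ln(1 − f) = −2.233·ln(0.07) = 5.938 s.

5.94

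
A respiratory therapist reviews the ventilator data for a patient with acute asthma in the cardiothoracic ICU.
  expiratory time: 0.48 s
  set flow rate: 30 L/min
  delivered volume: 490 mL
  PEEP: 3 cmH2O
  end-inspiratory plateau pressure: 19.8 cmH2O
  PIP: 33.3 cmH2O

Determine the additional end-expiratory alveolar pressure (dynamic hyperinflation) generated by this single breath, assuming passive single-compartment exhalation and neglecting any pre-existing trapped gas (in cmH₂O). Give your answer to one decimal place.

9.1

Flow: 30 L/min ÷ 60 = 0.5 L/s.
R = (PIP − Pplat)/V̇ = (33.3 − 19.8) / 0.5 = 13.5/0.5 = 27.0 cmH2O·s/L.
C = Vt/(Pplat − PEEP) = 490.0 / (19.8 − 3) = 490.0/16.8 = 29.167 mL/cmH2O.
τ = R × C = 27.0 × 0.02917 L/cmH2O = 0.7876 s.
Fraction remaining = e^(−Te/τ) = e^(−0.48/0.7876) = 0.5437; trapped volume = 490.0 × 0.5437 = 266.41 mL.
Additional alveolar pressure from trapping ≈ V_trapped / C = 266.41 / 29.167 = 9.134 cmH2O.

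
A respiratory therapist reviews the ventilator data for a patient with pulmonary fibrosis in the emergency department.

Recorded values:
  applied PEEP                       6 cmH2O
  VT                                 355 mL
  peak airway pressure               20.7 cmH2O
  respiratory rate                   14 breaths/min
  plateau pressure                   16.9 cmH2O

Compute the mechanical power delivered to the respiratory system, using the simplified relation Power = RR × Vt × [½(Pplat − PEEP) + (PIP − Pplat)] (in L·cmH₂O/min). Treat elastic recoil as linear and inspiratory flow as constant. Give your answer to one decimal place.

46.0

Per-breath work = Vt × [½(Pplat−PEEP) + (PIP−Pplat)] = 0.355 × [0.5×10.9 + 3.8] = 0.355 × 9.25 = 3.284 L·cmH2O.
Power = 14 × 3.284 = 45.976 L·cmH2O/min.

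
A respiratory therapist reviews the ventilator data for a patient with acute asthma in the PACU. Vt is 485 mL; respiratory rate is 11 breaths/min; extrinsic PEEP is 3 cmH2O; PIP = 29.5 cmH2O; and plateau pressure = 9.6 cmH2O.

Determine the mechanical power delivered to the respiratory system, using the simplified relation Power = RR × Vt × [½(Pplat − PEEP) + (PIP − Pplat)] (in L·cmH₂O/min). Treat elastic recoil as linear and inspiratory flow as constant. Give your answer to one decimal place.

Per-breath work = Vt × [½(Pplat−PEEP) + (PIP−Pplat)] = 0.485 × [0.5×6.6 + 19.9] = 0.485 × 23.2 = 11.252 L·cmH2O.
Power = 11 × 11.252 = 123.77 L·cmH2O/min.

123.8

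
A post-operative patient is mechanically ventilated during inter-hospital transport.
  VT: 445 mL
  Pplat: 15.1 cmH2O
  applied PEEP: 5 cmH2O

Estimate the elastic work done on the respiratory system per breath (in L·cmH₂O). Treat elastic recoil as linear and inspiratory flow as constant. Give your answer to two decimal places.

2.25

Elastic work ≈ ½ × (Pplat − PEEP) × Vt = 0.5 × (15.1 − 5) × 0.445 L = 0.5 × 10.1 × 0.445 = 2.247 L·cmH2O.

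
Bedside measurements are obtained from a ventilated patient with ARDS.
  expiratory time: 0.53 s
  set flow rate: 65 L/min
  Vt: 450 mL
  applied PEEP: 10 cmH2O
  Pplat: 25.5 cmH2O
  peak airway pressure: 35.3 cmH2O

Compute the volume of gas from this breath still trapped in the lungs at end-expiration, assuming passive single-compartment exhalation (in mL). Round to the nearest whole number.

60

Flow: 65 L/min ÷ 60 = 1.0833 L/s.
R = (PIP − Pplat)/V̇ = (35.3 − 25.5) / 1.0833 = 9.8/1.0833 = 9.046 cmH2O·s/L.
C = Vt/(Pplat − PEEP) = 450.0 / (25.5 − 10) = 450.0/15.5 = 29.032 mL/cmH2O.
τ = R × C = 9.046 × 0.02903 L/cmH2O = 0.2626 s.
Fraction remaining = e^(−Te/τ) = e^(−0.53/0.2626) = 0.1329.
Trapped volume = 450.0 × 0.1329 = 59.805 mL.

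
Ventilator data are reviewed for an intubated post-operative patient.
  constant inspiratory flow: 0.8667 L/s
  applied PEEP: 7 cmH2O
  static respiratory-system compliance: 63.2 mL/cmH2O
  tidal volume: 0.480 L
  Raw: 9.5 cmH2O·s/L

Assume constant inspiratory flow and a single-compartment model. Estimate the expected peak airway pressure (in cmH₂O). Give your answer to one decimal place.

Equation of motion (constant flow): PIP = Vt/C + R·V̇ + PEEP.
PIP = 480/63.2 + 9.5×0.8667 + 7 = 7.595 + 8.234 + 7 = 22.829 cmH2O.

22.8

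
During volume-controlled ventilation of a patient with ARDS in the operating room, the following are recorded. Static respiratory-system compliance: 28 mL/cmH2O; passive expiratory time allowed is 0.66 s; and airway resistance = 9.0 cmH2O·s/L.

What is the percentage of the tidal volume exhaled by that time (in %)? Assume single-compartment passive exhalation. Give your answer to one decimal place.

τ = R × C = 9.0 × 28 mL/cmH2O = 9.0 × 0.028 L/cmH2O = 0.252 s.
Passive exhalation: V(t)/V₀ = e^(−t/τ) = e^(−0.66/0.252) = 0.07287.
Fraction exhaled = 1 − 0.07287 = 0.9271 → 92.71%.

92.7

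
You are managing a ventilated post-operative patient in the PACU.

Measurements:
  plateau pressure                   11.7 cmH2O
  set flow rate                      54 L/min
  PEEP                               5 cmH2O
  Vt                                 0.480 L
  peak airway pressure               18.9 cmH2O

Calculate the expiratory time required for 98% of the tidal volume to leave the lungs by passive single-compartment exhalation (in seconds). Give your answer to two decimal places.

2.24

Flow: 54 L/min ÷ 60 = 0.9 L/s.
R = (PIP − Pplat)/V̇ = (18.9 − 11.7) / 0.9 = 7.2/0.9 = 8.0 cmH2O·s/L.
C = Vt/(Pplat − PEEP) = 480.0 / (11.7 − 5) = 480.0/6.7 = 71.642 mL/cmH2O.
τ = R × C = 8.0 × 0.07164 L/cmH2O = 0.5731 s.
t = −τ·ln(1 − 0.98) = −0.5731·ln(0.02) = 2.242 s.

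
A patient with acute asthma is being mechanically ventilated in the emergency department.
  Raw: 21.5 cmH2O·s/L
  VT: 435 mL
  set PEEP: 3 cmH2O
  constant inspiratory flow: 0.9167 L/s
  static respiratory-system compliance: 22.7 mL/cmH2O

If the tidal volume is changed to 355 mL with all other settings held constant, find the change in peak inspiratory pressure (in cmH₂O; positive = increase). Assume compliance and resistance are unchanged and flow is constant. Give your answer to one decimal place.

-3.5

PIP = Vt/C + R·V̇ + PEEP (constant-flow equation of motion).
Only the elastic term changes: ΔPIP = ΔVt / C = (355 − 435) / 22.7 = -3.524 cmH2O.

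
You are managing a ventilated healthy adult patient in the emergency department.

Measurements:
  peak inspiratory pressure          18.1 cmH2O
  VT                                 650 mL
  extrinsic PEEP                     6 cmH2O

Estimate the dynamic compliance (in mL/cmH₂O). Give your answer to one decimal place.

Dynamic compliance = Vt / (PIP − PEEP) = 650 / (18.1 − 6) = 650 / 12.1 = 53.719 mL/cmH2O.

53.7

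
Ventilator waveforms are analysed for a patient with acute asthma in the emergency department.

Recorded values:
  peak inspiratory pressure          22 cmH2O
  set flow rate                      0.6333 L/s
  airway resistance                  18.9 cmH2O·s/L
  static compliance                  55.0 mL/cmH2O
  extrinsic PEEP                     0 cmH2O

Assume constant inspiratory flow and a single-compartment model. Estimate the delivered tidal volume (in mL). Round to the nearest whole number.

552

Equation of motion (constant flow): PIP = Vt/C + R·V̇ + PEEP.
Vt/C = PIP − R·V̇ − PEEP = 22 − 11.969 − 0 = 10.031 cmH2O.
Vt = C × 10.031 = 55.0 × 10.031 = 551.71 mL.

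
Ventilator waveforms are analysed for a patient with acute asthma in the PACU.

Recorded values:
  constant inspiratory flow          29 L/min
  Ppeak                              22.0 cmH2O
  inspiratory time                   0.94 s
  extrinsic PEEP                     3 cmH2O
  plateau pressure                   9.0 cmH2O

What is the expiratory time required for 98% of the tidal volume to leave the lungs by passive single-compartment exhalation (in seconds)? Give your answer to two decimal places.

Flow: 29 L/min ÷ 60 = 0.4833 L/s.
Vt = flow × Ti = 0.4833 L/s × 0.94 s × 1000 mL/L = 454.3 mL.
R = (PIP − Pplat)/V̇ = (22.0 − 9.0) / 0.4833 = 13.0/0.4833 = 26.898 cmH2O·s/L.
C = Vt/(Pplat − PEEP) = 454.3 / (9.0 − 3) = 454.3/6.0 = 75.717 mL/cmH2O.
τ = R × C = 26.898 × 0.07572 L/cmH2O = 2.037 s.
t = −τ·ln(1 − 0.98) = −2.037·ln(0.02) = 7.969 s.

7.97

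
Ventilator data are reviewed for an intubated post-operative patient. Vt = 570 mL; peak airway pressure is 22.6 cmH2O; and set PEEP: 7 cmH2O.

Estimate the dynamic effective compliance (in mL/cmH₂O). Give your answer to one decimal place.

36.5

Dynamic compliance = Vt / (PIP − PEEP) = 570 / (22.6 − 7) = 570 / 15.6 = 36.538 mL/cmH2O.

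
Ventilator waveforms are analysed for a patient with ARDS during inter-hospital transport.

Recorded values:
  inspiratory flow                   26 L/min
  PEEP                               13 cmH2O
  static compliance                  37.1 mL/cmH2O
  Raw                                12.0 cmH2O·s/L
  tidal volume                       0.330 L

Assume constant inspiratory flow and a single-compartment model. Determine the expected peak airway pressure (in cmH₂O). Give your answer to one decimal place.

Flow: 26 L/min ÷ 60 = 0.4333 L/s.
Equation of motion (constant flow): PIP = Vt/C + R·V̇ + PEEP.
PIP = 330/37.1 + 12.0×0.4333 + 13 = 8.895 + 5.2 + 13 = 27.095 cmH2O.

27.1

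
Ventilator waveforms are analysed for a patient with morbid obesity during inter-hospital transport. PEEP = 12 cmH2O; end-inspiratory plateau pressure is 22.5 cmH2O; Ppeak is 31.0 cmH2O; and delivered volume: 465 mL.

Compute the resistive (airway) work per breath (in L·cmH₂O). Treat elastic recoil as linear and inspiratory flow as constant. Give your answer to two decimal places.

With constant inspiratory flow the resistive pressure is constant at PIP − Pplat = 31.0 − 22.5 = 8.5 cmH2O, so resistive work = 8.5 × 0.465 = 3.953 L·cmH2O.

3.95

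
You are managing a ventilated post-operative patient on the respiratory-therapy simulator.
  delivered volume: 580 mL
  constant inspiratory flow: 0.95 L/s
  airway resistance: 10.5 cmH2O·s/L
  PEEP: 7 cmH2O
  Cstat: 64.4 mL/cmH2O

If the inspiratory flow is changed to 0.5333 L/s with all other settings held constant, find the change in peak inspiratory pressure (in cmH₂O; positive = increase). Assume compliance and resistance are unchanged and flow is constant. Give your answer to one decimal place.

-4.4

PIP = Vt/C + R·V̇ + PEEP (constant-flow equation of motion).
Only the resistive term changes: ΔPIP = R × ΔV̇ = 10.5 × (0.5333 − 0.95) = 10.5 × -0.4167 = -4.375 cmH2O.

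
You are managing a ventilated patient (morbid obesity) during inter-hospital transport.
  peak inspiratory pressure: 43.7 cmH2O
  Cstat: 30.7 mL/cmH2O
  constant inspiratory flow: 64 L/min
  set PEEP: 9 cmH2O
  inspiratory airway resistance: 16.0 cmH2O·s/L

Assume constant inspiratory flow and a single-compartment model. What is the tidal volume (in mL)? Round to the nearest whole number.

541

Flow: 64 L/min ÷ 60 = 1.0667 L/s.
Equation of motion (constant flow): PIP = Vt/C + R·V̇ + PEEP.
Vt/C = PIP − R·V̇ − PEEP = 43.7 − 17.067 − 9 = 17.633 cmH2O.
Vt = C × 17.633 = 30.7 × 17.633 = 541.33 mL.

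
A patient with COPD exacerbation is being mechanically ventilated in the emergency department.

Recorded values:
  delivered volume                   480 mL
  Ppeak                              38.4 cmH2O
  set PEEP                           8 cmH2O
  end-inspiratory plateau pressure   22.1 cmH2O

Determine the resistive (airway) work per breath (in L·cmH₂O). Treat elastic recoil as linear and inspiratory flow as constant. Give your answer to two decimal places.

With constant inspiratory flow the resistive pressure is constant at PIP − Pplat = 38.4 − 22.1 = 16.3 cmH2O, so resistive work = 16.3 × 0.480 = 7.824 L·cmH2O.

7.82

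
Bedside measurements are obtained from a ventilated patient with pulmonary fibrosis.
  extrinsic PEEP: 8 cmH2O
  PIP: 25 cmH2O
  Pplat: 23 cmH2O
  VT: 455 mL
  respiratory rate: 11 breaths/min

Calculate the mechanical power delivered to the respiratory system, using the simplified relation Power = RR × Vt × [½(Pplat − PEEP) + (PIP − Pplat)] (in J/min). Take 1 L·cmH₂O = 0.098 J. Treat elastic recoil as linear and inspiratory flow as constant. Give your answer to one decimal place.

Per-breath work = Vt × [½(Pplat−PEEP) + (PIP−Pplat)] = 0.455 × [0.5×15.0 + 2.0] = 0.455 × 9.5 = 4.323 L·cmH2O.
Power = 11 × 4.323 = 47.553 L·cmH2O/min.
× 0.098 J/(L·cmH2O) → 4.66 J/min.

4.7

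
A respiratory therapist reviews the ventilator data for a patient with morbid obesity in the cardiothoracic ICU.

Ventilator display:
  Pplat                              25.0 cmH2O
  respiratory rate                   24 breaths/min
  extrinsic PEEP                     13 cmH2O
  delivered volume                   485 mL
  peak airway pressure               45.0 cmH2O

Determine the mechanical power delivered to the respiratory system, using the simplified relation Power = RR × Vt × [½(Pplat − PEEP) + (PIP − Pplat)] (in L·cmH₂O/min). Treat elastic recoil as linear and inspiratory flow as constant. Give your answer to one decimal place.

302.6

Per-breath work = Vt × [½(Pplat−PEEP) + (PIP−Pplat)] = 0.485 × [0.5×12.0 + 20.0] = 0.485 × 26.0 = 12.61 L·cmH2O.
Power = 24 × 12.61 = 302.64 L·cmH2O/min.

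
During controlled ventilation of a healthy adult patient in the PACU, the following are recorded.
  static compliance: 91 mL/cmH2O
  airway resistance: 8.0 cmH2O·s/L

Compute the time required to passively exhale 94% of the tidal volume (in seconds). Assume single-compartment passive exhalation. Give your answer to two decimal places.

τ = R × C = 8.0 × 91 mL/cmH2O = 8.0 × 0.091 L/cmH2O = 0.728 s.
Exhaled fraction f = 1 − e^(−t/τ) → t = −τ·ln(1 − f) = −0.728·ln(0.06) = 2.048 s.

2.05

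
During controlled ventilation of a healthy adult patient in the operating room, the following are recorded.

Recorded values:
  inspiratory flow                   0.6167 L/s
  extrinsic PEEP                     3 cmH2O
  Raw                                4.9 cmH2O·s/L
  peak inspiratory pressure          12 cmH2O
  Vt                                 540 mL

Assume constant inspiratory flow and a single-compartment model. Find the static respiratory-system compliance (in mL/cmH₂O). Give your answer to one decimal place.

Equation of motion (constant flow): PIP = Vt/C + R·V̇ + PEEP.
Vt/C = PIP − R·V̇ − PEEP = 12 − 4.9×0.6167 − 3 = 12 − 3.022 − 3 = 5.978 cmH2O.
C = Vt / 5.978 = 540 / 5.978 = 90.331 mL/cmH2O.

90.3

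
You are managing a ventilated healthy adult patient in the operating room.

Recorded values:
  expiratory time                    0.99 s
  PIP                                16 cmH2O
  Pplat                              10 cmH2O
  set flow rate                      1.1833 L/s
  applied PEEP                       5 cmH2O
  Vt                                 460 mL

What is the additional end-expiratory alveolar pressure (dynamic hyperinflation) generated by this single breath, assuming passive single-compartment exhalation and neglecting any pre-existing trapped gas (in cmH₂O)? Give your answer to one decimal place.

0.6

R = (PIP − Pplat)/V̇ = (16 − 10) / 1.1833 = 6.0/1.1833 = 5.071 cmH2O·s/L.
C = Vt/(Pplat − PEEP) = 460.0 / (10 − 5) = 460.0/5.0 = 92.0 mL/cmH2O.
τ = R × C = 5.071 × 0.092 L/cmH2O = 0.4665 s.
Fraction remaining = e^(−Te/τ) = e^(−0.99/0.4665) = 0.1198; trapped volume = 460.0 × 0.1198 = 55.108 mL.
Additional alveolar pressure from trapping ≈ V_trapped / C = 55.108 / 92.0 = 0.599 cmH2O.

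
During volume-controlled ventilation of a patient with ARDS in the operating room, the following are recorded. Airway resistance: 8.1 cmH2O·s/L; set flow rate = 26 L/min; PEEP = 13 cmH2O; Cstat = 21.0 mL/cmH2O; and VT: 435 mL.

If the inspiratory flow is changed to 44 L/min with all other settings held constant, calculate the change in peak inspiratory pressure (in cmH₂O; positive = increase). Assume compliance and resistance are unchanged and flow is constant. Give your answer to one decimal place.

Flow: 26 L/min ÷ 60 = 0.4333 L/s.
New flow: 44 L/min ÷ 60 = 0.7333 L/s.
PIP = Vt/C + R·V̇ + PEEP (constant-flow equation of motion).
Only the resistive term changes: ΔPIP = R × ΔV̇ = 8.1 × (0.7333 − 0.4333) = 8.1 × 0.3 = 2.43 cmH2O.

2.4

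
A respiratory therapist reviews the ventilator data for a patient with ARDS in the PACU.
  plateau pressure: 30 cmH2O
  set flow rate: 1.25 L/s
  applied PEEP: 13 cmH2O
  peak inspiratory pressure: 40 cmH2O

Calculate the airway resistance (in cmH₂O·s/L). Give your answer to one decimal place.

Raw = (PIP − Pplat) / flow = (40 − 30) / 1.25 = 10.0 / 1.25 = 8.0 cmH2O·s/L.

8.0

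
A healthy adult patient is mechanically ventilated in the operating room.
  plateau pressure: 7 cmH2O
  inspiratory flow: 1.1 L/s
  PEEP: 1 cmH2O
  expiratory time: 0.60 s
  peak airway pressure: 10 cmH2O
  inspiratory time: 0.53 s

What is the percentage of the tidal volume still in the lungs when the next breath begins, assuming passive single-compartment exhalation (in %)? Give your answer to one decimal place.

Vt = flow × Ti = 1.1 L/s × 0.53 s × 1000 mL/L = 583.0 mL.
R = (PIP − Pplat)/V̇ = (10 − 7) / 1.1 = 3.0/1.1 = 2.727 cmH2O·s/L.
C = Vt/(Pplat − PEEP) = 583.0 / (7 − 1) = 583.0/6.0 = 97.167 mL/cmH2O.
τ = R × C = 2.727 × 0.09717 L/cmH2O = 0.265 s.
Fraction remaining at end-expiration = e^(−Te/τ) = e^(−0.60/0.265) = 0.1039 → 10.39%.

10.4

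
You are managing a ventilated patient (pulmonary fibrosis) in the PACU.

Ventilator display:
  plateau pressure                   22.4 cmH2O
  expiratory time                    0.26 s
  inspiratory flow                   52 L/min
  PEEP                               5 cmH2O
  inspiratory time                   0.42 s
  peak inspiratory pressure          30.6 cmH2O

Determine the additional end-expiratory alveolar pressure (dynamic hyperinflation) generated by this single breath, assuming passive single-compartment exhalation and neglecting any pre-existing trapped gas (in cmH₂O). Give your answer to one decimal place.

Flow: 52 L/min ÷ 60 = 0.8667 L/s.
Vt = flow × Ti = 0.8667 L/s × 0.42 s × 1000 mL/L = 364.01 mL.
R = (PIP − Pplat)/V̇ = (30.6 − 22.4) / 0.8667 = 8.2/0.8667 = 9.461 cmH2O·s/L.
C = Vt/(Pplat − PEEP) = 364.01 / (22.4 − 5) = 364.01/17.4 = 20.92 mL/cmH2O.
τ = R × C = 9.461 × 0.02092 L/cmH2O = 0.1979 s.
Fraction remaining = e^(−Te/τ) = e^(−0.26/0.1979) = 0.2688; trapped volume = 364.01 × 0.2688 = 97.846 mL.
Additional alveolar pressure from trapping ≈ V_trapped / C = 97.846 / 20.92 = 4.677 cmH2O.

4.7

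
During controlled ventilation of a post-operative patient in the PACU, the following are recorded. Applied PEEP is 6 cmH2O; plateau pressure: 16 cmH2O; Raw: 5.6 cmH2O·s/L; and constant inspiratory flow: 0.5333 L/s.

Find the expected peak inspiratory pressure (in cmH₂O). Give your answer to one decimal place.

PIP = Pplat + Raw × flow = 16 + 5.6 × 0.5333 = 16 + 2.986 = 18.986 cmH2O.

19.0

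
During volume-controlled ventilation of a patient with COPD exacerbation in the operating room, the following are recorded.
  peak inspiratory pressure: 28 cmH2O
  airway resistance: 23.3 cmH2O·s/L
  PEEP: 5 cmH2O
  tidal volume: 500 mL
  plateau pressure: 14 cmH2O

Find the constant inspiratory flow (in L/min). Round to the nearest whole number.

flow = (PIP − Pplat) / Raw = (28 − 14) / 23.3 = 0.6009 L/s × 60 = 36.054 L/min.

36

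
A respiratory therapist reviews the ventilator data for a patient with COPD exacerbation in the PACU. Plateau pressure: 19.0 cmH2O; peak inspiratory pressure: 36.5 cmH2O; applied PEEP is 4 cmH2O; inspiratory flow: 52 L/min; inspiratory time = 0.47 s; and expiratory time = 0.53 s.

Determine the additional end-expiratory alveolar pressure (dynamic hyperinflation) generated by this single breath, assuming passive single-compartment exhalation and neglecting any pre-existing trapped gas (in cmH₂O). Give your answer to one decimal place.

Flow: 52 L/min ÷ 60 = 0.8667 L/s.
Vt = flow × Ti = 0.8667 L/s × 0.47 s × 1000 mL/L = 407.35 mL.
R = (PIP − Pplat)/V̇ = (36.5 − 19.0) / 0.8667 = 17.5/0.8667 = 20.192 cmH2O·s/L.
C = Vt/(Pplat − PEEP) = 407.35 / (19.0 − 4) = 407.35/15.0 = 27.157 mL/cmH2O.
τ = R × C = 20.192 × 0.02716 L/cmH2O = 0.5484 s.
Fraction remaining = e^(−Te/τ) = e^(−0.53/0.5484) = 0.3804; trapped volume = 407.35 × 0.3804 = 154.96 mL.
Additional alveolar pressure from trapping ≈ V_trapped / C = 154.96 / 27.157 = 5.706 cmH2O.

5.7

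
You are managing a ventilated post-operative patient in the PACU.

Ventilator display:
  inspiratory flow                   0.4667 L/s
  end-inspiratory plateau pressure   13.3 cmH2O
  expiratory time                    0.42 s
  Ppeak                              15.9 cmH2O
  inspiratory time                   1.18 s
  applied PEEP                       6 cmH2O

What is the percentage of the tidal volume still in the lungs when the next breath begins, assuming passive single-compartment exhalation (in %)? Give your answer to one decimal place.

36.8

Vt = flow × Ti = 0.4667 L/s × 1.18 s × 1000 mL/L = 550.71 mL.
R = (PIP − Pplat)/V̇ = (15.9 − 13.3) / 0.4667 = 2.6/0.4667 = 5.571 cmH2O·s/L.
C = Vt/(Pplat − PEEP) = 550.71 / (13.3 − 6) = 550.71/7.3 = 75.44 mL/cmH2O.
τ = R × C = 5.571 × 0.07544 L/cmH2O = 0.4203 s.
Fraction remaining at end-expiration = e^(−Te/τ) = e^(−0.42/0.4203) = 0.3681 → 36.81%.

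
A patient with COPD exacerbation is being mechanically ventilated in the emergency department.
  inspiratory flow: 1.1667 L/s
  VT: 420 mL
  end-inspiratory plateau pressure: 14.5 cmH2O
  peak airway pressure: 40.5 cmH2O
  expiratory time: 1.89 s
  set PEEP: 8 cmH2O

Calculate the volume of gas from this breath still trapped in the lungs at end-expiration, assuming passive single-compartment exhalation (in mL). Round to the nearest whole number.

R = (PIP − Pplat)/V̇ = (40.5 − 14.5) / 1.1667 = 26.0/1.1667 = 22.285 cmH2O·s/L.
C = Vt/(Pplat − PEEP) = 420.0 / (14.5 − 8) = 420.0/6.5 = 64.615 mL/cmH2O.
τ = R × C = 22.285 × 0.06462 L/cmH2O = 1.44 s.
Fraction remaining = e^(−Te/τ) = e^(−1.89/1.44) = 0.2691.
Trapped volume = 420.0 × 0.2691 = 113.02 mL.

113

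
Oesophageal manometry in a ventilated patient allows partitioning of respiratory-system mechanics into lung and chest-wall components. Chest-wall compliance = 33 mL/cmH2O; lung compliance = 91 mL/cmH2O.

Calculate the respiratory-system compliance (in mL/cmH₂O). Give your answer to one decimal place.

Lung and chest wall are elastances in series: 1/Crs = 1/CL + 1/Ccw.
1/Crs = 1/91 + 1/33 = 0.04129.
Crs = 24.219 mL/cmH2O.

24.2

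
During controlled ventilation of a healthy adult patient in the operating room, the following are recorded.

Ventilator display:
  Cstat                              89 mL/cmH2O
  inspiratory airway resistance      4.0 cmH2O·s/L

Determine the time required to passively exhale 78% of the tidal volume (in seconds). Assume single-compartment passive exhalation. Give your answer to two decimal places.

τ = R × C = 4.0 × 89 mL/cmH2O = 4.0 × 0.089 L/cmH2O = 0.356 s.
Exhaled fraction f = 1 − e^(−t/τ) → t = −τ·ln(1 − f) = −0.356·ln(0.22) = 0.539 s.

0.54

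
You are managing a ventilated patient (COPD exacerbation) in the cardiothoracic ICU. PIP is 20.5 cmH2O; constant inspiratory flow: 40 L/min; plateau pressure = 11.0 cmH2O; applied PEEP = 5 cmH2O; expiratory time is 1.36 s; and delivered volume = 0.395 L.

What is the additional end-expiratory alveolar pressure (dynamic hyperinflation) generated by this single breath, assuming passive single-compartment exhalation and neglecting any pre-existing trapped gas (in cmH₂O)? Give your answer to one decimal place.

1.4

Flow: 40 L/min ÷ 60 = 0.6667 L/s.
R = (PIP − Pplat)/V̇ = (20.5 − 11.0) / 0.6667 = 9.5/0.6667 = 14.249 cmH2O·s/L.
C = Vt/(Pplat − PEEP) = 395.0 / (11.0 − 5) = 395.0/6.0 = 65.833 mL/cmH2O.
τ = R × C = 14.249 × 0.06583 L/cmH2O = 0.938 s.
Fraction remaining = e^(−Te/τ) = e^(−1.36/0.938) = 0.2346; trapped volume = 395.0 × 0.2346 = 92.667 mL.
Additional alveolar pressure from trapping ≈ V_trapped / C = 92.667 / 65.833 = 1.408 cmH2O.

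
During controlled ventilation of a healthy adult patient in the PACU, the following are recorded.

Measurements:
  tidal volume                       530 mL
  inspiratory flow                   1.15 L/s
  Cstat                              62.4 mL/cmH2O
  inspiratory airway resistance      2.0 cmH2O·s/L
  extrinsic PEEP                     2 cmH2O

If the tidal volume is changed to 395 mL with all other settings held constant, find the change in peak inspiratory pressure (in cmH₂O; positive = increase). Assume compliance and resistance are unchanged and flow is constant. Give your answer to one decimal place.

PIP = Vt/C + R·V̇ + PEEP (constant-flow equation of motion).
Only the elastic term changes: ΔPIP = ΔVt / C = (395 − 530) / 62.4 = -2.163 cmH2O.

-2.2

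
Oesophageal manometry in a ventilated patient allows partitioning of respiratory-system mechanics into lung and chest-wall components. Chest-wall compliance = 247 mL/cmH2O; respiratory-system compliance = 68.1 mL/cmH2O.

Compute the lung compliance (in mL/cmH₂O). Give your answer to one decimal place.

1/CL = 1/Crs − 1/Ccw.
1/CL = 1/68.1 − 1/247 = 0.01064.
CL = 93.985 mL/cmH2O.

94.0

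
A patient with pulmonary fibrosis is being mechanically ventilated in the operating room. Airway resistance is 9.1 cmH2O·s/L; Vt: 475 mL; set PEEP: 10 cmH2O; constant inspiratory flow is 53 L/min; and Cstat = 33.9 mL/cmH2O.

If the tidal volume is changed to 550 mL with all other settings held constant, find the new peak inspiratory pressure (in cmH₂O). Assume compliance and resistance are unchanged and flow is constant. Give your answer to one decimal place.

Flow: 53 L/min ÷ 60 = 0.8833 L/s.
PIP = Vt/C + R·V̇ + PEEP (constant-flow equation of motion).
Only the elastic term changes: ΔPIP = ΔVt / C = (550 − 475) / 33.9 = 2.212 cmH2O.
Original PIP = 475/33.9 + 9.1×0.8833 + 10 = 32.05 cmH2O; new PIP = 32.05 + (2.212) = 34.262 cmH2O.

34.3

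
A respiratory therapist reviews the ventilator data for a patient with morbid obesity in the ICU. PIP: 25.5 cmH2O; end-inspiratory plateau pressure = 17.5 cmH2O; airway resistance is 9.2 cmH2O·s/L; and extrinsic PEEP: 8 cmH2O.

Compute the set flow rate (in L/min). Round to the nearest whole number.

flow = (PIP − Pplat) / Raw = (25.5 − 17.5) / 9.2 = 0.8696 L/s × 60 = 52.176 L/min.

52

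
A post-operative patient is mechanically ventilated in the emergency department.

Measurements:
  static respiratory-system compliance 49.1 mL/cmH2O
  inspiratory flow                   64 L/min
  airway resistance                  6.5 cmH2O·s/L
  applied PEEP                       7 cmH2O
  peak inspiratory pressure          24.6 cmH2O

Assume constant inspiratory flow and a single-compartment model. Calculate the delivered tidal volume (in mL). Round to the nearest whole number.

524

Flow: 64 L/min ÷ 60 = 1.0667 L/s.
Equation of motion (constant flow): PIP = Vt/C + R·V̇ + PEEP.
Vt/C = PIP − R·V̇ − PEEP = 24.6 − 6.934 − 7 = 10.666 cmH2O.
Vt = C × 10.666 = 49.1 × 10.666 = 523.7 mL.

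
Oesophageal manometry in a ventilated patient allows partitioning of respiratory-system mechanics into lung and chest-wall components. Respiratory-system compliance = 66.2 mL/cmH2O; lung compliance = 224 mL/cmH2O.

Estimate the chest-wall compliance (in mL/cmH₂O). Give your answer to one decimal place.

1/Ccw = 1/Crs − 1/CL.
1/Ccw = 1/66.2 − 1/224 = 0.01064.
Ccw = 93.985 mL/cmH2O.

94.0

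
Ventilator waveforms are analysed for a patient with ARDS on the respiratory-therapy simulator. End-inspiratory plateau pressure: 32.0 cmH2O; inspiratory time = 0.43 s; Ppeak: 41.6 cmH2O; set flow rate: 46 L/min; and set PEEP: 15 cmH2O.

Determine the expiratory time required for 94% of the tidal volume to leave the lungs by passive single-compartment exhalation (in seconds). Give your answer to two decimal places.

Flow: 46 L/min ÷ 60 = 0.7667 L/s.
Vt = flow × Ti = 0.7667 L/s × 0.43 s × 1000 mL/L = 329.68 mL.
R = (PIP − Pplat)/V̇ = (41.6 − 32.0) / 0.7667 = 9.6/0.7667 = 12.521 cmH2O·s/L.
C = Vt/(Pplat − PEEP) = 329.68 / (32.0 − 15) = 329.68/17.0 = 19.393 mL/cmH2O.
τ = R × C = 12.521 × 0.01939 L/cmH2O = 0.2428 s.
t = −τ·ln(1 − 0.94) = −0.2428·ln(0.06) = 0.6831 s.

0.68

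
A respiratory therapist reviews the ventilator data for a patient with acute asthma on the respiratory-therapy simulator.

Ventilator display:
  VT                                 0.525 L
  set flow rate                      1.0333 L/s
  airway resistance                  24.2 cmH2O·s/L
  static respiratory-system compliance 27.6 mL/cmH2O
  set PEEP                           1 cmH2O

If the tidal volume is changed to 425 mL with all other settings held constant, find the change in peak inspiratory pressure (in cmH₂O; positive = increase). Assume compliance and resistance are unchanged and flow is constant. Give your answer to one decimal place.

-3.6

PIP = Vt/C + R·V̇ + PEEP (constant-flow equation of motion).
Only the elastic term changes: ΔPIP = ΔVt / C = (425 − 525) / 27.6 = -3.623 cmH2O.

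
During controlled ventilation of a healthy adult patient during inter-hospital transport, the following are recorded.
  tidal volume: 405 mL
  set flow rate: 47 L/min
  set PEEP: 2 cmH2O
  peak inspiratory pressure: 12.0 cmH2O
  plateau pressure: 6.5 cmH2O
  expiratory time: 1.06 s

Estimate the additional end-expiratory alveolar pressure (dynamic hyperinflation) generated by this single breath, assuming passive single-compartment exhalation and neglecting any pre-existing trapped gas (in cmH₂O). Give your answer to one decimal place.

0.8

Flow: 47 L/min ÷ 60 = 0.7833 L/s.
R = (PIP − Pplat)/V̇ = (12.0 − 6.5) / 0.7833 = 5.5/0.7833 = 7.022 cmH2O·s/L.
C = Vt/(Pplat − PEEP) = 405.0 / (6.5 − 2) = 405.0/4.5 = 90.0 mL/cmH2O.
τ = R × C = 7.022 × 0.09 L/cmH2O = 0.632 s.
Fraction remaining = e^(−Te/τ) = e^(−1.06/0.632) = 0.1869; trapped volume = 405.0 × 0.1869 = 75.695 mL.
Additional alveolar pressure from trapping ≈ V_trapped / C = 75.695 / 90.0 = 0.8411 cmH2O.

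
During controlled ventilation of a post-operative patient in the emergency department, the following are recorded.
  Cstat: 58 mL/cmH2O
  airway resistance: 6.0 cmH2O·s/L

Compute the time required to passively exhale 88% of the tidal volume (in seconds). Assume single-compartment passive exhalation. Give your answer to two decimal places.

0.74

τ = R × C = 6.0 × 58 mL/cmH2O = 6.0 × 0.058 L/cmH2O = 0.348 s.
Exhaled fraction f = 1 − e^(−t/τ) → t = −τ·ln(1 − f) = −0.348·ln(0.12) = 0.7379 s.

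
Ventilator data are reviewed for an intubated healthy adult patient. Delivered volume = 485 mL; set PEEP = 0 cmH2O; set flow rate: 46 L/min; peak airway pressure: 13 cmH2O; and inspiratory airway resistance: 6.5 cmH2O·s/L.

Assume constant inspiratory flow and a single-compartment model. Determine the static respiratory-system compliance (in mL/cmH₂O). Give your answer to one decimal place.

Flow: 46 L/min ÷ 60 = 0.7667 L/s.
Equation of motion (constant flow): PIP = Vt/C + R·V̇ + PEEP.
Vt/C = PIP − R·V̇ − PEEP = 13 − 6.5×0.7667 − 0 = 13 − 4.984 − 0 = 8.016 cmH2O.
C = Vt / 8.016 = 485 / 8.016 = 60.504 mL/cmH2O.

60.5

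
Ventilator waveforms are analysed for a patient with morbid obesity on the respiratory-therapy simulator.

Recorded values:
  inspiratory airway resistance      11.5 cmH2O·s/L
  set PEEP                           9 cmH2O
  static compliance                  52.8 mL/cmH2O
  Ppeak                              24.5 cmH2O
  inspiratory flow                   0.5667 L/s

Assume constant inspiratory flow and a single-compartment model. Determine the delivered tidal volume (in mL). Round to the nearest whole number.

Equation of motion (constant flow): PIP = Vt/C + R·V̇ + PEEP.
Vt/C = PIP − R·V̇ − PEEP = 24.5 − 6.517 − 9 = 8.983 cmH2O.
Vt = C × 8.983 = 52.8 × 8.983 = 474.3 mL.

474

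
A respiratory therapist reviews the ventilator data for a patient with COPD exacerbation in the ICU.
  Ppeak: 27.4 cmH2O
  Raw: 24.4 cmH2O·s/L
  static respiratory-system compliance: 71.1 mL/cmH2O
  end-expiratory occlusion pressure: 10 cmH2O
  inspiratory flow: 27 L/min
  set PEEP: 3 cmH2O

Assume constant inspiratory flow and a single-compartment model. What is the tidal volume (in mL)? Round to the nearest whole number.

456

Flow: 27 L/min ÷ 60 = 0.45 L/s.
Total PEEP = 10 cmH2O (set 3 + intrinsic 7); this is the baseline alveolar pressure.
Equation of motion (constant flow): PIP = Vt/C + R·V̇ + PEEP.
Vt/C = PIP − R·V̇ − PEEP = 27.4 − 10.98 − 10 = 6.42 cmH2O.
Vt = C × 6.42 = 71.1 × 6.42 = 456.46 mL.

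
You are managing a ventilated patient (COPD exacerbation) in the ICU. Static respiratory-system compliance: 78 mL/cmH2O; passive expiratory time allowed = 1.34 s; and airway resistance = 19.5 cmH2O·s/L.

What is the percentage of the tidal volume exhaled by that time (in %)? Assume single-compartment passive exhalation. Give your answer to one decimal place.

τ = R × C = 19.5 × 78 mL/cmH2O = 19.5 × 0.078 L/cmH2O = 1.521 s.
Passive exhalation: V(t)/V₀ = e^(−t/τ) = e^(−1.34/1.521) = 0.4144.
Fraction exhaled = 1 − 0.4144 = 0.5856 → 58.56%.

58.6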